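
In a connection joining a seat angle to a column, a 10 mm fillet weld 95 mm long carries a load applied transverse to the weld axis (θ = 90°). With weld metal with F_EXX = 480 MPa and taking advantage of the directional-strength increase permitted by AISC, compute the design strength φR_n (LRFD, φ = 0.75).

t_e = 0.707 × 10 = 7.07 mm; A_we = 7.07 × 95 = 671.6 mm².
Directional factor: 1.0 + 0.5 sin^1.5(90°) = 1.5.
F_nw = 0.6 × 480 × 1.5 = 432 MPa.
φR_n = 0.75 × 432 × 671.6 × 10⁻³ = 217.6 kN.

φR_n ≈ 218 kN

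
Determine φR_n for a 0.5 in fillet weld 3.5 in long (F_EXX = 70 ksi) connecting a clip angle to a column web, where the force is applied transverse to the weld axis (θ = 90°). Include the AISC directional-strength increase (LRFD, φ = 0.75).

t_e = 0.707 × 0.5 = 0.3535 in; A_we = 0.3535 × 3.5 = 1.237 in².
Directional factor: 1.0 + 0.5 sin^1.5(90°) = 1.5.
F_nw = 0.6 × 70 × 1.5 = 63 ksi.
φR_n = 0.75 × 63 × 1.237 = 58.46 kip.

φR_n ≈ 58.5 kip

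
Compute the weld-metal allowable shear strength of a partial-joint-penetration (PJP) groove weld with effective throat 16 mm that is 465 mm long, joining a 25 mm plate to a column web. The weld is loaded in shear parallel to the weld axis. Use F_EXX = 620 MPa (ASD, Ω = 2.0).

Effective throat (given) t_e = 16 mm.
A_we = 16 × 465 = 7440 mm².
F_nw = 0.6 F_EXX = 372 MPa.
R_n/Ω = (372 × 7440) / 2.0 × 10⁻³ = 1384 kN.

R_n/Ω ≈ 1380 kN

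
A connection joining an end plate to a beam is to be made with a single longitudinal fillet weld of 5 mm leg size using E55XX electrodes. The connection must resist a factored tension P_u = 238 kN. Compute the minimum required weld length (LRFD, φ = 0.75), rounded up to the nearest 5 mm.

E55XX → F_EXX = 550 MPa.
Throat t_e = 0.707 × 5 = 3.535 mm.
φr_n = 0.75 × 0.6 × 550 × 3.535 × 10⁻³ = 0.8749 kN/mm.
L_req = P_u / φr_n = 238 / 0.8749 = 272 mm total.
Round up → use L = 275 mm.

L = 275 mm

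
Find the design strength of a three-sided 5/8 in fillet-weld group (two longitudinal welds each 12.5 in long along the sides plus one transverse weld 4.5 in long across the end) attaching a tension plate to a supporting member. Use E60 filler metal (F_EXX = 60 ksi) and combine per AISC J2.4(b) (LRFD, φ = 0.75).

t_e = 0.707 × 0.625 = 0.4419 in.
R_nwl = 0.6 × 60 × 0.4419 × 25 = 397.7 kips (longitudinal, 2 welds).
R_nwt = 0.6 × 60 × 0.4419 × 4.5 = 71.58 kips (transverse, base value).
(i) R_nwl + R_nwt = 469.3 kips; (ii) 0.85 R_nwl + 1.5 R_nwt = 445.4 kips.
R_n = max = 469.3 kips [governs: (i)]; φR_n = 352 kips.

φR_n ≈ 352 kips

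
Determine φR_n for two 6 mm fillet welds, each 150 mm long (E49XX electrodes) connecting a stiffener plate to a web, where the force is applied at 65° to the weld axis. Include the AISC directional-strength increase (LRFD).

φR_n ≈ 402 kN

E49XX → F_EXX = 490 MPa.
t_e = 0.707 × 6 = 4.242 mm; A_we = 4.242 × 300 = 1273 mm².
Directional factor: 1.0 + 0.5 sin^1.5(65°) = 1.431.
F_nw = 0.6 × 490 × 1.431 = 420.8 MPa.
φR_n = 0.75 × 420.8 × 1273 × 10⁻³ = 401.7 kN.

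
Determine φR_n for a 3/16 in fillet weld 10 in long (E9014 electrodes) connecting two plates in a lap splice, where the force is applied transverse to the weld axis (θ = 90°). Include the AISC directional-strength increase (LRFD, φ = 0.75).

φR_n ≈ 80.5 kips

E90XX → F_EXX = 90 ksi.
t_e = 0.707 × 0.1875 = 0.1326 in; A_we = 0.1326 × 10 = 1.326 in².
Directional factor: 1.0 + 0.5 sin^1.5(90°) = 1.5.
F_nw = 0.6 × 90 × 1.5 = 81 ksi.
φR_n = 0.75 × 81 × 1.326 = 80.53 kips.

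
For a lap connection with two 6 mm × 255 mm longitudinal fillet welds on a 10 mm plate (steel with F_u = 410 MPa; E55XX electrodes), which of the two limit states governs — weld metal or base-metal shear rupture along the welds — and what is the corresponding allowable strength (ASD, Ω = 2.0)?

R_n/Ω ≈ 357 kN (weld metal governs)

E55XX → F_EXX = 550 MPa.
t_e = 0.707 × 6 = 4.242 mm; L = 510 mm.
Weld metal: R_n/Ω = (1/2.0) × 0.6 × 550 × 4.242 × 510 × 10⁻³ = 357 kN.
Base metal (shear rupture): R_n/Ω = (1/2.0) × 0.6 × 410 × 10 × 510 × 10⁻³ = 627.3 kN.
Governing: weld metal.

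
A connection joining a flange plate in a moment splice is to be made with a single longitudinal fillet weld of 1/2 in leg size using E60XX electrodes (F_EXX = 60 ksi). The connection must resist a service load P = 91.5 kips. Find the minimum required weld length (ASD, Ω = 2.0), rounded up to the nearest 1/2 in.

L = 14.5 in

Throat t_e = 0.707 × 0.5 = 0.3535 in.
r_n/Ω = (0.6 × 60 × 0.3535) / 2.0 = 6.363 kip/in.
L_req = P / (r_n/Ω) = 91.5 / 6.363 = 14.38 in total.
Round up → use L = 14.5 in.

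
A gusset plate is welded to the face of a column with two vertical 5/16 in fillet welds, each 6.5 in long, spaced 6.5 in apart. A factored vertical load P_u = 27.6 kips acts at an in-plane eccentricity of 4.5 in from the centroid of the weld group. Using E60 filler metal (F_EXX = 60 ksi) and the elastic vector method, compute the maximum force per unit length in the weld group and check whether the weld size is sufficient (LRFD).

Total weld length L_w = 13 in. Treat welds as unit-width lines.
Polar moment about centroid: J = 2[d³/12 + d(b/2)²] = 2[6.5³/12 + 6.5×3.25²] = 183.1 in³.
Direct shear f_v = P/L_w = 27.6 / 13 = 2.123 kip/in (vertical).
Torsion M = P·e = 27.6 × 4.5 = 124.2 kip·in.
Critical point at (x, y) = (3.25, 3.25) from centroid. f_tx = M·y/J = 2.205 kip/in; f_ty = M·x/J = 2.205 kip/in.
Resultant f_max = √[f_tx² + (f_v + f_ty)²] = √[2.205² + (2.123 + 2.205)²] = 4.857 kip/in.
Capacity per unit length: φr_n = 0.75 × 0.6 × 60 × (0.707 × 0.3125) = 5.965 kip/in.
4.857 ≤ 5.965 → adequate.

f_max ≈ 4.86 kip/in; adequate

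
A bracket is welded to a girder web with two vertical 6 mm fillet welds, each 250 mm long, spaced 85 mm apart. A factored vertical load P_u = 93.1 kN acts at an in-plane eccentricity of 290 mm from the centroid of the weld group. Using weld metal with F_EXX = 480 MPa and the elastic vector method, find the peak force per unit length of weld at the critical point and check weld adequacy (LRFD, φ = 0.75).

Total weld length L_w = 500 mm. Treat welds as unit-width lines.
Polar moment about centroid: J = 2[d³/12 + d(b/2)²] = 2[250³/12 + 250×42.5²] = 3507000 mm³.
Direct shear f_v = P/L_w = 93.1×10³ / 500 = 186.2 N/mm (vertical).
Torsion M = P·e = 93.1×10³ × 290 = 26999000 N·mm.
Critical point at (x, y) = (42.5, 125) from centroid. f_tx = M·y/J = 962.2 N/mm; f_ty = M·x/J = 327.2 N/mm.
Resultant f_max = √[f_tx² + (f_v + f_ty)²] = √[962.2² + (186.2 + 327.2)²] = 1091 N/mm.
Capacity per unit length: φr_n = 0.75 × 0.6 × 480 × (0.707 × 6) = 916.3 N/mm.
1091 > 916.3 → NOT adequate.

f_max ≈ 1090 N/mm; NOT adequate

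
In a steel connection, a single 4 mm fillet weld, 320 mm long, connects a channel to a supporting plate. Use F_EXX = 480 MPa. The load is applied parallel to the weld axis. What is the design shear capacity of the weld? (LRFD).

φR_n ≈ 195 kN

Effective throat t_e = 0.707 × 4 = 2.828 mm.
Total length L = 320 mm; A_we = 2.828 × 320 = 905 mm².
F_nw = 0.6 F_EXX = 0.6 × 480 = 288 MPa.
φR_n = 0.75 × 288 × 905 × 10⁻³ = 195.5 kN.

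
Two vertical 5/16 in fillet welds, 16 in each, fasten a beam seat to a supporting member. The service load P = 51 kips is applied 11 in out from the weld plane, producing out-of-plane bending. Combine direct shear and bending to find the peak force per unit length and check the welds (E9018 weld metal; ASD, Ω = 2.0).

f_max ≈ 6.76 kip/in; NOT adequate

E90XX → F_EXX = 90 ksi.
L_w = 2 × 16 = 32 in; section modulus (unit throat) S = 2 × L²/6 = 85.33 in².
Direct shear f_v = P/L_w = 51/32 = 1.594 kip/in.
Moment M = P × e = 51 × 11 = 561 kip·in; bending f_b = M/S = 6.574 kip/in.
f_max = √(f_v² + f_b²) = √(1.594² + 6.574²) = 6.765 kip/in.
r_n/Ω = (1/2.0) × 0.6 × 90 × (0.707 × 0.3125) = 5.965 kip/in → NOT adequate.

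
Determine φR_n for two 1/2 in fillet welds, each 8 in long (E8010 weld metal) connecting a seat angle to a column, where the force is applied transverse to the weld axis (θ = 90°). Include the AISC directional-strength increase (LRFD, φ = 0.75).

E80XX → F_EXX = 80 ksi.
t_e = 0.707 × 0.5 = 0.3535 in; A_we = 0.3535 × 16 = 5.656 in².
Directional factor: 1.0 + 0.5 sin^1.5(90°) = 1.5.
F_nw = 0.6 × 80 × 1.5 = 72 ksi.
φR_n = 0.75 × 72 × 5.656 = 305.4 kips.

φR_n ≈ 305 kips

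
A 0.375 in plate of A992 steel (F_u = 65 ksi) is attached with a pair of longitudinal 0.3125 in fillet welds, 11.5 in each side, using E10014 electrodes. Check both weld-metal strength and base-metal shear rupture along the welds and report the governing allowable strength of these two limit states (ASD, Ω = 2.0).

E100XX → F_EXX = 100 ksi.
t_e = 0.707 × 0.3125 = 0.2209 in; L = 23 in.
Weld metal: R_n/Ω = (1/2.0) × 0.6 × 100 × 0.2209 × 23 = 152.4 kip.
Base metal (shear rupture): R_n/Ω = (1/2.0) × 0.6 × 65 × 0.375 × 23 = 168.2 kip.
Governing: weld metal.

R_n/Ω ≈ 152 kip (weld metal governs)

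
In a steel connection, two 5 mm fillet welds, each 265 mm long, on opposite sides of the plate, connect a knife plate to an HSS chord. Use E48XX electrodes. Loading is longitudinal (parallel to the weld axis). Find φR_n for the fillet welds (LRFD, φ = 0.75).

E48XX → F_EXX = 480 MPa.
Effective throat t_e = 0.707 × 5 = 3.535 mm.
Total length L = 530 mm; A_we = 3.535 × 530 = 1874 mm².
F_nw = 0.6 F_EXX = 0.6 × 480 = 288 MPa.
φR_n = 0.75 × 288 × 1874 × 10⁻³ = 404.7 kN.

φR_n ≈ 405 kN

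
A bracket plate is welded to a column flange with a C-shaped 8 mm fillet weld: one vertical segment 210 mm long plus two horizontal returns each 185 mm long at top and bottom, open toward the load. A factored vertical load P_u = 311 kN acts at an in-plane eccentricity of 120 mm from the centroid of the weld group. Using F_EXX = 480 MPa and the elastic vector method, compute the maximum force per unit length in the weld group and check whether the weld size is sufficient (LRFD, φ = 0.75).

Total weld length L_w = 580 mm. Treat welds as unit-width lines.
Centroid: x̄ = 2×185×92.5 / 580 = 59.01 mm from the vertical weld.
Polar moment about centroid: J = I_x + I_y = [210³/12 + 2×185×105²] + [210×59.01² + 2(185³/12 + 185×33.49²)] = 7053000 mm³.
Direct shear f_v = P/L_w = 311×10³ / 580 = 536.2 N/mm (vertical).
Torsion M = P·e = 311×10³ × 120 = 37320000 N·mm.
Critical point at (x, y) = (126, 105) from centroid. f_tx = M·y/J = 555.6 N/mm; f_ty = M·x/J = 666.7 N/mm.
Resultant f_max = √[f_tx² + (f_v + f_ty)²] = √[555.6² + (536.2 + 666.7)²] = 1325 N/mm.
Capacity per unit length: φr_n = 0.75 × 0.6 × 480 × (0.707 × 8) = 1222 N/mm.
1325 > 1222 → NOT adequate.

f_max ≈ 1330 N/mm; NOT adequate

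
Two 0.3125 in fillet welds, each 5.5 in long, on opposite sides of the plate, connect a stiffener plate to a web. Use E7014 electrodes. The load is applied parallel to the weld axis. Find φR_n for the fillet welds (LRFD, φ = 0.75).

φR_n ≈ 76.6 kips

E70XX → F_EXX = 70 ksi.
Effective throat t_e = 0.707 × 0.3125 = 0.2209 in.
Total length L = 11 in; A_we = 0.2209 × 11 = 2.43 in².
F_nw = 0.6 F_EXX = 0.6 × 70 = 42 ksi.
φR_n = 0.75 × 42 × 2.43 = 76.55 kips.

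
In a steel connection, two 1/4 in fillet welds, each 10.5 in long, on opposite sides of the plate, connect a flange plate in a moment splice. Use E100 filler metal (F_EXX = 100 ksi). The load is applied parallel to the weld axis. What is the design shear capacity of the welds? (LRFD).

φR_n ≈ 167 kips

Effective throat t_e = 0.707 × 0.25 = 0.1767 in.
Total length L = 21 in; A_we = 0.1767 × 21 = 3.712 in².
F_nw = 0.6 F_EXX = 0.6 × 100 = 60 ksi.
φR_n = 0.75 × 60 × 3.712 = 167 kips.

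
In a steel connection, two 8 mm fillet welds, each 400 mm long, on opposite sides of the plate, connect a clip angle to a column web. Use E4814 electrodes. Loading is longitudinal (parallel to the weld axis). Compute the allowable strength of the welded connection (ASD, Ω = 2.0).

E48XX → F_EXX = 480 MPa.
Effective throat t_e = 0.707 × 8 = 5.656 mm.
Total length L = 800 mm; A_we = 5.656 × 800 = 4525 mm².
F_nw = 0.6 F_EXX = 0.6 × 480 = 288 MPa.
R_n = 288 × 4525 × 10⁻³ = 1303 kN; R_n/Ω = 1303/2.0 = 651.6 kN.

R_n/Ω ≈ 652 kN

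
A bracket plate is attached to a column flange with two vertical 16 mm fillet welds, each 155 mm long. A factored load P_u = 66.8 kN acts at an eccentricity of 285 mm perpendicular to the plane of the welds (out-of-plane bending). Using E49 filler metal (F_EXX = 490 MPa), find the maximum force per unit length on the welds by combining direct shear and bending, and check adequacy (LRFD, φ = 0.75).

f_max ≈ 2390 N/mm; adequate

L_w = 2 × 155 = 310 mm; section modulus (unit throat) S = 2 × L²/6 = 8008 mm².
Direct shear f_v = P/L_w = 66.8×10³/310 = 215.5 N/mm.
Moment M = P × e = 66.8×10³ × 285 = 19038000 N·mm; bending f_b = M/S = 2377 N/mm.
f_max = √(f_v² + f_b²) = √(215.5² + 2377²) = 2387 N/mm.
φr_n = 0.75 × 0.6 × 490 × (0.707 × 16) = 2494 N/mm → adequate.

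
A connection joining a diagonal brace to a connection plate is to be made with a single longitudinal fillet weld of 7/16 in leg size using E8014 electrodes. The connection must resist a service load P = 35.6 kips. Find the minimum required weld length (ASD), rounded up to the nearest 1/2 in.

E80XX → F_EXX = 80 ksi.
Throat t_e = 0.707 × 0.4375 = 0.3093 in.
r_n/Ω = (0.6 × 80 × 0.3093) / 2.0 = 7.423 kip/in.
L_req = P / (r_n/Ω) = 35.6 / 7.423 = 4.796 in total.
Round up → use L = 5 in.

L = 5 in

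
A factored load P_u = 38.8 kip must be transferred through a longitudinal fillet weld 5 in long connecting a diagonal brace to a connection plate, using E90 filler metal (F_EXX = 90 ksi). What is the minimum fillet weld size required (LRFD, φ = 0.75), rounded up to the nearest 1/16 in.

Total weld length L = 5 in.
Required throat t_e = P_u / (φ × 0.6 F_EXX × L) = 38.8 / (0.75 × 0.6 × 90 × 5) = 0.1916 in.
Required leg w = t_e / 0.707 = 0.271 in → use 5/16 in.

w = 5/16 in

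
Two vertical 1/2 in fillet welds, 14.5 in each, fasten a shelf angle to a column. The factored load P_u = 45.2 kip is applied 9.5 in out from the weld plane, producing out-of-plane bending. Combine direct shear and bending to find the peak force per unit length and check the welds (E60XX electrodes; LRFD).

f_max ≈ 6.32 kip/in; adequate

E60XX → F_EXX = 60 ksi.
L_w = 2 × 14.5 = 29 in; section modulus (unit throat) S = 2 × L²/6 = 70.08 in².
Direct shear f_v = P/L_w = 45.2/29 = 1.559 kip/in.
Moment M = P × e = 45.2 × 9.5 = 429.4 kip·in; bending f_b = M/S = 6.127 kip/in.
f_max = √(f_v² + f_b²) = √(1.559² + 6.127²) = 6.322 kip/in.
φr_n = 0.75 × 0.6 × 60 × (0.707 × 0.5) = 9.544 kip/in → adequate.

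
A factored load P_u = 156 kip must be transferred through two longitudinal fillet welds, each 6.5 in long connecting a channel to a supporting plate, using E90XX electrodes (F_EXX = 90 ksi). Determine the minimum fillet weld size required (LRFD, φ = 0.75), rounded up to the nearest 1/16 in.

Total weld length L = 13 in.
Required throat t_e = P_u / (φ × 0.6 F_EXX × L) = 156 / (0.75 × 0.6 × 90 × 13) = 0.2963 in.
Required leg w = t_e / 0.707 = 0.4191 in → use 7/16 in.

w = 7/16 in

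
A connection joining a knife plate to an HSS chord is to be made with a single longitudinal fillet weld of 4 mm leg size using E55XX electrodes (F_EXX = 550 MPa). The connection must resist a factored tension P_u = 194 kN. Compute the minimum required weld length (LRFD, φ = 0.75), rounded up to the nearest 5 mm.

L = 280 mm

Throat t_e = 0.707 × 4 = 2.828 mm.
φr_n = 0.75 × 0.6 × 550 × 2.828 × 10⁻³ = 0.6999 kN/mm.
L_req = P_u / φr_n = 194 / 0.6999 = 277.2 mm total.
Round up → use L = 280 mm.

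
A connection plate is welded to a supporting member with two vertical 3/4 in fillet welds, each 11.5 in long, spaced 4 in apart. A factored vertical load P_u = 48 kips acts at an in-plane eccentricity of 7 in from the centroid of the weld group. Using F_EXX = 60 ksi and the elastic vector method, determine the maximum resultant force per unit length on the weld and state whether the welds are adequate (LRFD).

f_max ≈ 6.89 kip/in; adequate

Total weld length L_w = 23 in. Treat welds as unit-width lines.
Polar moment about centroid: J = 2[d³/12 + d(b/2)²] = 2[11.5³/12 + 11.5×2²] = 345.5 in³.
Direct shear f_v = P/L_w = 48 / 23 = 2.087 kip/in (vertical).
Torsion M = P·e = 48 × 7 = 336 kip·in.
Critical point at (x, y) = (2, 5.75) from centroid. f_tx = M·y/J = 5.592 kip/in; f_ty = M·x/J = 1.945 kip/in.
Resultant f_max = √[f_tx² + (f_v + f_ty)²] = √[5.592² + (2.087 + 1.945)²] = 6.894 kip/in.
Capacity per unit length: φr_n = 0.75 × 0.6 × 60 × (0.707 × 0.75) = 14.32 kip/in.
6.894 ≤ 14.32 → adequate.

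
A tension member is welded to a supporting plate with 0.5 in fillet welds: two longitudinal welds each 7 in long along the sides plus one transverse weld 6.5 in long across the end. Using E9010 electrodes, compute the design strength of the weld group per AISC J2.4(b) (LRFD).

φR_n ≈ 310 kip

E90XX → F_EXX = 90 ksi.
t_e = 0.707 × 0.5 = 0.3535 in.
R_nwl = 0.6 × 90 × 0.3535 × 14 = 267.2 kip (longitudinal, 2 welds).
R_nwt = 0.6 × 90 × 0.3535 × 6.5 = 124.1 kip (transverse, base value).
(i) R_nwl + R_nwt = 391.3 kip; (ii) 0.85 R_nwl + 1.5 R_nwt = 413.3 kip.
R_n = max = 413.3 kip [governs: (ii)]; φR_n = 310 kip.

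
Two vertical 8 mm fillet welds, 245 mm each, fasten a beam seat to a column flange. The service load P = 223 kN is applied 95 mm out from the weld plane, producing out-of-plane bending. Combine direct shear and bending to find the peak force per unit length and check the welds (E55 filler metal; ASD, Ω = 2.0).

f_max ≈ 1150 N/mm; NOT adequate

E55XX → F_EXX = 550 MPa.
L_w = 2 × 245 = 490 mm; section modulus (unit throat) S = 2 × L²/6 = 20010 mm².
Direct shear f_v = P/L_w = 223×10³/490 = 455.1 N/mm.
Moment M = P × e = 223×10³ × 95 = 21185000 N·mm; bending f_b = M/S = 1059 N/mm.
f_max = √(f_v² + f_b²) = √(455.1² + 1059²) = 1152 N/mm.
r_n/Ω = (1/2.0) × 0.6 × 550 × (0.707 × 8) = 933.2 N/mm → NOT adequate.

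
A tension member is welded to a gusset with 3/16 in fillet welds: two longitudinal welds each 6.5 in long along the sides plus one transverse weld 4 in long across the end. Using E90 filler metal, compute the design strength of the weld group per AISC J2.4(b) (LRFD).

φR_n ≈ 91.5 kips

E90XX → F_EXX = 90 ksi.
t_e = 0.707 × 0.1875 = 0.1326 in.
R_nwl = 0.6 × 90 × 0.1326 × 13 = 93.06 kips (longitudinal, 2 welds).
R_nwt = 0.6 × 90 × 0.1326 × 4 = 28.63 kips (transverse, base value).
(i) R_nwl + R_nwt = 121.7 kips; (ii) 0.85 R_nwl + 1.5 R_nwt = 122.1 kips.
R_n = max = 122.1 kips [governs: (ii)]; φR_n = 91.54 kips.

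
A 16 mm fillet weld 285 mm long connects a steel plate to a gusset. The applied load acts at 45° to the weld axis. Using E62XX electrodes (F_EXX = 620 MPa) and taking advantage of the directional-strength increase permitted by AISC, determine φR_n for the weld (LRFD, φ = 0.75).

t_e = 0.707 × 16 = 11.31 mm; A_we = 11.31 × 285 = 3224 mm².
Directional factor: 1.0 + 0.5 sin^1.5(45°) = 1.297.
F_nw = 0.6 × 620 × 1.297 = 482.6 MPa.
φR_n = 0.75 × 482.6 × 3224 × 10⁻³ = 1167 kN.

φR_n ≈ 1170 kN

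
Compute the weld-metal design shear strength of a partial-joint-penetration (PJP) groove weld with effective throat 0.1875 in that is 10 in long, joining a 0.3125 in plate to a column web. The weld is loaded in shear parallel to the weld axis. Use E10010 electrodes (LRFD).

φR_n ≈ 84.4 kips

E100XX → F_EXX = 100 ksi.
Effective throat (given) t_e = 0.1875 in.
A_we = 0.1875 × 10 = 1.875 in².
F_nw = 0.6 F_EXX = 60 ksi.
φR_n = 0.75 × 60 × 1.875 = 84.38 kips.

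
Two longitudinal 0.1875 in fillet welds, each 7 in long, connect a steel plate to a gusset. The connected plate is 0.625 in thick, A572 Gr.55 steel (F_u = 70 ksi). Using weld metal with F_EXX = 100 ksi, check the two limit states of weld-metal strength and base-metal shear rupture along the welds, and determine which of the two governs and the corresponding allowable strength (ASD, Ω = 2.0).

t_e = 0.707 × 0.1875 = 0.1326 in; L = 14 in.
Weld metal: R_n/Ω = (1/2.0) × 0.6 × 100 × 0.1326 × 14 = 55.68 kip.
Base metal (shear rupture): R_n/Ω = (1/2.0) × 0.6 × 70 × 0.625 × 14 = 183.8 kip.
Governing: weld metal.

R_n/Ω ≈ 55.7 kip (weld metal governs)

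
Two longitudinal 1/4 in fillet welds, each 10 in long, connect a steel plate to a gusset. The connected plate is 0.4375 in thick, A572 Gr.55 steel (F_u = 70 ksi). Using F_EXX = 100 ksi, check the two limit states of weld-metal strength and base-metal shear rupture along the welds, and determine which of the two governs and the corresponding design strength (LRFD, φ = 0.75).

t_e = 0.707 × 0.25 = 0.1767 in; L = 20 in.
Weld metal: φR_n = 0.75 × 0.6 × 100 × 0.1767 × 20 = 159.1 kips.
Base metal (shear rupture): φR_n = 0.75 × 0.6 × 70 × 0.4375 × 20 = 275.6 kips.
Governing: weld metal.

φR_n ≈ 159 kips (weld metal governs)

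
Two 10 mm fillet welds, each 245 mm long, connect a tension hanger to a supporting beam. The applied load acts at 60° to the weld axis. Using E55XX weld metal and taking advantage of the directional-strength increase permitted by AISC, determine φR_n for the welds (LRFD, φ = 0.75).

E55XX → F_EXX = 550 MPa.
t_e = 0.707 × 10 = 7.07 mm; A_we = 7.07 × 490 = 3464 mm².
Directional factor: 1.0 + 0.5 sin^1.5(60°) = 1.403.
F_nw = 0.6 × 550 × 1.403 = 463 MPa.
φR_n = 0.75 × 463 × 3464 × 10⁻³ = 1203 kN.

φR_n ≈ 1200 kN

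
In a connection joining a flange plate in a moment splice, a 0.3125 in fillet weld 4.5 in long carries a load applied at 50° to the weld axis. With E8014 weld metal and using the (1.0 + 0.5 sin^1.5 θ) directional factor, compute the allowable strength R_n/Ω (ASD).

R_n/Ω ≈ 31.9 kips

E80XX → F_EXX = 80 ksi.
t_e = 0.707 × 0.3125 = 0.2209 in; A_we = 0.2209 × 4.5 = 0.9942 in².
Directional factor: 1.0 + 0.5 sin^1.5(50°) = 1.335.
F_nw = 0.6 × 80 × 1.335 = 64.09 ksi.
R_n/Ω = (64.09 × 0.9942) / 2.0 = 31.86 kips.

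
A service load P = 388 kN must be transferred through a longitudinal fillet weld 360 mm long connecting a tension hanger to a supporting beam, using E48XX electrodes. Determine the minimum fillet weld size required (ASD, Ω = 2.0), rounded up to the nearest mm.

w = 11 mm

E48XX → F_EXX = 480 MPa.
Total weld length L = 360 mm.
Required throat t_e = P × Ω / (0.6 F_EXX × L) = 388 × 2.0 / (0.6 × 480 × 360 × 10⁻³) = 7.485 mm.
Required leg w = t_e / 0.707 = 10.59 mm → use 11 mm.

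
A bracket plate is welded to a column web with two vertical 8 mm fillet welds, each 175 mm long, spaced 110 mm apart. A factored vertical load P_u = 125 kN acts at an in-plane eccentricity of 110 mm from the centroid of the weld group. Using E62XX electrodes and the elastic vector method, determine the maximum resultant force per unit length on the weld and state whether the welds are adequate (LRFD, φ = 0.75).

E62XX → F_EXX = 620 MPa.
Total weld length L_w = 350 mm. Treat welds as unit-width lines.
Polar moment about centroid: J = 2[d³/12 + d(b/2)²] = 2[175³/12 + 175×55²] = 1952000 mm³.
Direct shear f_v = P/L_w = 125×10³ / 350 = 357.1 N/mm (vertical).
Torsion M = P·e = 125×10³ × 110 = 13750000 N·mm.
Critical point at (x, y) = (55, 87.5) from centroid. f_tx = M·y/J = 616.4 N/mm; f_ty = M·x/J = 387.4 N/mm.
Resultant f_max = √[f_tx² + (f_v + f_ty)²] = √[616.4² + (357.1 + 387.4)²] = 966.6 N/mm.
Capacity per unit length: φr_n = 0.75 × 0.6 × 620 × (0.707 × 8) = 1578 N/mm.
966.6 ≤ 1578 → adequate.

f_max ≈ 967 N/mm; adequate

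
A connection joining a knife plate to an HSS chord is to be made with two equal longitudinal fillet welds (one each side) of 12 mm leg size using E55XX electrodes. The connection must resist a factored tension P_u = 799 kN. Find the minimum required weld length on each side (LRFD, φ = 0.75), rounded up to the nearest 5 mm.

E55XX → F_EXX = 550 MPa.
Throat t_e = 0.707 × 12 = 8.484 mm.
φr_n = 0.75 × 0.6 × 550 × 8.484 × 10⁻³ = 2.1 kN/mm.
L_req = P_u / φr_n = 799 / 2.1 = 380.5 mm total.
Per side: 380.5 / 2 = 190.3 mm.
Round up → use L = 195 mm on each side.

L = 195 mm on each side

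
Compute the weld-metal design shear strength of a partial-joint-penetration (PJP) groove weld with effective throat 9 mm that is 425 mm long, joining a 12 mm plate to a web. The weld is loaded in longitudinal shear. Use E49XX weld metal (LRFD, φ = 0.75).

E49XX → F_EXX = 490 MPa.
Effective throat (given) t_e = 9 mm.
A_we = 9 × 425 = 3825 mm².
F_nw = 0.6 F_EXX = 294 MPa.
φR_n = 0.75 × 294 × 3825 × 10⁻³ = 843.4 kN.

φR_n ≈ 843 kN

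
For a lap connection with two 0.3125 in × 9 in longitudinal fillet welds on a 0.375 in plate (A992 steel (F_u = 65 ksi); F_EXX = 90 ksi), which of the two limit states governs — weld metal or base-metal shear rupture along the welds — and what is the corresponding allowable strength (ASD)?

R_n/Ω ≈ 107 kips (weld metal governs)

t_e = 0.707 × 0.3125 = 0.2209 in; L = 18 in.
Weld metal: R_n/Ω = (1/2.0) × 0.6 × 90 × 0.2209 × 18 = 107.4 kips.
Base metal (shear rupture): R_n/Ω = (1/2.0) × 0.6 × 65 × 0.375 × 18 = 131.6 kips.
Governing: weld metal.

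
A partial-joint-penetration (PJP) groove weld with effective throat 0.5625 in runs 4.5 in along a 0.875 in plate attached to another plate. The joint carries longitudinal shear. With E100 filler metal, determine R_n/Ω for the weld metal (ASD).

E100XX → F_EXX = 100 ksi.
Effective throat (given) t_e = 0.5625 in.
A_we = 0.5625 × 4.5 = 2.531 in².
F_nw = 0.6 F_EXX = 60 ksi.
R_n/Ω = (60 × 2.531) / 2.0 = 75.94 kip.

R_n/Ω ≈ 75.9 kip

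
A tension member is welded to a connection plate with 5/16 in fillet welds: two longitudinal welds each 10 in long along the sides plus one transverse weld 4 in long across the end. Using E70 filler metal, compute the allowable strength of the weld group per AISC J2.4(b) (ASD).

E70XX → F_EXX = 70 ksi.
t_e = 0.707 × 0.3125 = 0.2209 in.
R_nwl = 0.6 × 70 × 0.2209 × 20 = 185.6 kips (longitudinal, 2 welds).
R_nwt = 0.6 × 70 × 0.2209 × 4 = 37.12 kips (transverse, base value).
(i) R_nwl + R_nwt = 222.7 kips; (ii) 0.85 R_nwl + 1.5 R_nwt = 213.4 kips.
R_n = max = 222.7 kips [governs: (i)]; R_n/Ω = 111.4 kips.

R_n/Ω ≈ 111 kips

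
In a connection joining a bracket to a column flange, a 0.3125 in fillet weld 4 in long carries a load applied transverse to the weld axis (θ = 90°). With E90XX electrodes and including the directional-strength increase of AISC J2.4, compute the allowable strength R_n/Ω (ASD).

R_n/Ω ≈ 35.8 kip

E90XX → F_EXX = 90 ksi.
t_e = 0.707 × 0.3125 = 0.2209 in; A_we = 0.2209 × 4 = 0.8837 in².
Directional factor: 1.0 + 0.5 sin^1.5(90°) = 1.5.
F_nw = 0.6 × 90 × 1.5 = 81 ksi.
R_n/Ω = (81 × 0.8837) / 2.0 = 35.79 kip.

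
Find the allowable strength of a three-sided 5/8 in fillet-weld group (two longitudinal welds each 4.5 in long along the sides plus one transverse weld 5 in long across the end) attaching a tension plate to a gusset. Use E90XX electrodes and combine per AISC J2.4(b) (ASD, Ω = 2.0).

R_n/Ω ≈ 181 kips

E90XX → F_EXX = 90 ksi.
t_e = 0.707 × 0.625 = 0.4419 in.
R_nwl = 0.6 × 90 × 0.4419 × 9 = 214.8 kips (longitudinal, 2 welds).
R_nwt = 0.6 × 90 × 0.4419 × 5 = 119.3 kips (transverse, base value).
(i) R_nwl + R_nwt = 334.1 kips; (ii) 0.85 R_nwl + 1.5 R_nwt = 361.5 kips.
R_n = max = 361.5 kips [governs: (ii)]; R_n/Ω = 180.7 kips.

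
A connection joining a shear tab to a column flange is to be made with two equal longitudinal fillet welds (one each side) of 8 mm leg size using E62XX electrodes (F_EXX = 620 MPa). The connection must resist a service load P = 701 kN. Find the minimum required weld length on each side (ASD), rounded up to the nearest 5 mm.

L = 335 mm on each side

Throat t_e = 0.707 × 8 = 5.656 mm.
r_n/Ω = (0.6 × 620 × 5.656) / 2.0 = 1052 N/mm = 1.052 kN/mm.
L_req = P / (r_n/Ω) = 701 / 1.052 = 666.3 mm total.
Per side: 666.3 / 2 = 333.2 mm.
Round up → use L = 335 mm on each side.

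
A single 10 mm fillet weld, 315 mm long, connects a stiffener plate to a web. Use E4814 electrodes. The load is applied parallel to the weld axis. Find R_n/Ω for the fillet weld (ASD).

R_n/Ω ≈ 321 kN

E48XX → F_EXX = 480 MPa.
Effective throat t_e = 0.707 × 10 = 7.07 mm.
Total length L = 315 mm; A_we = 7.07 × 315 = 2227 mm².
F_nw = 0.6 F_EXX = 0.6 × 480 = 288 MPa.
R_n = 288 × 2227 × 10⁻³ = 641.4 kN; R_n/Ω = 641.4/2.0 = 320.7 kN.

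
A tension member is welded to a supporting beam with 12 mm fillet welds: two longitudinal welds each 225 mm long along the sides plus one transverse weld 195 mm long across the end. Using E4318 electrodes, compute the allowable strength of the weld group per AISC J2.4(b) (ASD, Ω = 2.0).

E43XX → F_EXX = 430 MPa.
t_e = 0.707 × 12 = 8.484 mm.
R_nwl = 0.6 × 430 × 8.484 × 450 × 10⁻³ = 985 kN (longitudinal, 2 welds).
R_nwt = 0.6 × 430 × 8.484 × 195 × 10⁻³ = 426.8 kN (transverse, base value).
(i) R_nwl + R_nwt = 1412 kN; (ii) 0.85 R_nwl + 1.5 R_nwt = 1477 kN.
R_n = max = 1477 kN [governs: (ii)]; R_n/Ω = 738.7 kN.

R_n/Ω ≈ 739 kN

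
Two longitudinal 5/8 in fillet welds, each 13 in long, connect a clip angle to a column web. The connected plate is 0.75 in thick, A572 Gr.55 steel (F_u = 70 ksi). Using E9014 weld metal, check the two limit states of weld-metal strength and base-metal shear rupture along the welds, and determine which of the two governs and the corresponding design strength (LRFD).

E90XX → F_EXX = 90 ksi.
t_e = 0.707 × 0.625 = 0.4419 in; L = 26 in.
Weld metal: φR_n = 0.75 × 0.6 × 90 × 0.4419 × 26 = 465.3 kip.
Base metal (shear rupture): φR_n = 0.75 × 0.6 × 70 × 0.75 × 26 = 614.2 kip.
Governing: weld metal.

φR_n ≈ 465 kip (weld metal governs)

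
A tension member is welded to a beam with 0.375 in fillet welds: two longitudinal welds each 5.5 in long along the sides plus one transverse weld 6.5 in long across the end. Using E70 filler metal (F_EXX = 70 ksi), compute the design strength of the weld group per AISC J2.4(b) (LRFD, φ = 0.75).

φR_n ≈ 160 kip

t_e = 0.707 × 0.375 = 0.2651 in.
R_nwl = 0.6 × 70 × 0.2651 × 11 = 122.5 kip (longitudinal, 2 welds).
R_nwt = 0.6 × 70 × 0.2651 × 6.5 = 72.38 kip (transverse, base value).
(i) R_nwl + R_nwt = 194.9 kip; (ii) 0.85 R_nwl + 1.5 R_nwt = 212.7 kip.
R_n = max = 212.7 kip [governs: (ii)]; φR_n = 159.5 kip.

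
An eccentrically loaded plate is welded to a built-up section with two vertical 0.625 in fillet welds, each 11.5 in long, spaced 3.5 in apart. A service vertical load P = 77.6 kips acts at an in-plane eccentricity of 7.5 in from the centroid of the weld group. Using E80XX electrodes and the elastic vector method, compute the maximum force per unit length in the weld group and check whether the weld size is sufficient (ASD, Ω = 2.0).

E80XX → F_EXX = 80 ksi.
Total weld length L_w = 23 in. Treat welds as unit-width lines.
Polar moment about centroid: J = 2[d³/12 + d(b/2)²] = 2[11.5³/12 + 11.5×1.75²] = 323.9 in³.
Direct shear f_v = P/L_w = 77.6 / 23 = 3.374 kip/in (vertical).
Torsion M = P·e = 77.6 × 7.5 = 582 kip·in.
Critical point at (x, y) = (1.75, 5.75) from centroid. f_tx = M·y/J = 10.33 kip/in; f_ty = M·x/J = 3.144 kip/in.
Resultant f_max = √[f_tx² + (f_v + f_ty)²] = √[10.33² + (3.374 + 3.144)²] = 12.22 kip/in.
Capacity per unit length: r_n/Ω = (1/2.0) × 0.6 × 80 × (0.707 × 0.625) = 10.6 kip/in.
12.22 > 10.6 → NOT adequate.

f_max ≈ 12.2 kip/in; NOT adequate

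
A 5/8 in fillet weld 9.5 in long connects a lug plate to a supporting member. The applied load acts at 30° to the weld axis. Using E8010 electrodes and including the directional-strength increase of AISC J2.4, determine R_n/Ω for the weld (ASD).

E80XX → F_EXX = 80 ksi.
t_e = 0.707 × 0.625 = 0.4419 in; A_we = 0.4419 × 9.5 = 4.198 in².
Directional factor: 1.0 + 0.5 sin^1.5(30°) = 1.177.
F_nw = 0.6 × 80 × 1.177 = 56.49 ksi.
R_n/Ω = (56.49 × 4.198) / 2.0 = 118.6 kip.

R_n/Ω ≈ 119 kip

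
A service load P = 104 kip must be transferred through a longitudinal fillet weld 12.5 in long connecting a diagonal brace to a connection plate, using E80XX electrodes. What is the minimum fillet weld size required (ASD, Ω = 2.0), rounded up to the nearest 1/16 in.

w = 1/2 in

E80XX → F_EXX = 80 ksi.
Total weld length L = 12.5 in.
Required throat t_e = P × Ω / (0.6 F_EXX × L) = 104 × 2.0 / (0.6 × 80 × 12.5) = 0.3467 in.
Required leg w = t_e / 0.707 = 0.4903 in → use 1/2 in.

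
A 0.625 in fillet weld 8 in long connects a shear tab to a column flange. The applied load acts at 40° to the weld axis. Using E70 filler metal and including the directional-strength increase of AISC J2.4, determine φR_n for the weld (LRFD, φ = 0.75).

E70XX → F_EXX = 70 ksi.
t_e = 0.707 × 0.625 = 0.4419 in; A_we = 0.4419 × 8 = 3.535 in².
Directional factor: 1.0 + 0.5 sin^1.5(40°) = 1.258.
F_nw = 0.6 × 70 × 1.258 = 52.82 ksi.
φR_n = 0.75 × 52.82 × 3.535 = 140 kip.

φR_n ≈ 140 kip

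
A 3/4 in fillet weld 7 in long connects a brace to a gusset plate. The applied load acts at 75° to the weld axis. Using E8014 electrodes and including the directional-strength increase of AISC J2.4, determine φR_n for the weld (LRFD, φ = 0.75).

E80XX → F_EXX = 80 ksi.
t_e = 0.707 × 0.75 = 0.5302 in; A_we = 0.5302 × 7 = 3.712 in².
Directional factor: 1.0 + 0.5 sin^1.5(75°) = 1.475.
F_nw = 0.6 × 80 × 1.475 = 70.78 ksi.
φR_n = 0.75 × 70.78 × 3.712 = 197 kip.

φR_n ≈ 197 kip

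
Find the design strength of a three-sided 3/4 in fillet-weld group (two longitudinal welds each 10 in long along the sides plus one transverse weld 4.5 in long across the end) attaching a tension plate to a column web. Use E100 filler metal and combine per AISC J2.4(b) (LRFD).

φR_n ≈ 585 kips

E100XX → F_EXX = 100 ksi.
t_e = 0.707 × 0.75 = 0.5302 in.
R_nwl = 0.6 × 100 × 0.5302 × 20 = 636.3 kips (longitudinal, 2 welds).
R_nwt = 0.6 × 100 × 0.5302 × 4.5 = 143.2 kips (transverse, base value).
(i) R_nwl + R_nwt = 779.5 kips; (ii) 0.85 R_nwl + 1.5 R_nwt = 755.6 kips.
R_n = max = 779.5 kips [governs: (i)]; φR_n = 584.6 kips.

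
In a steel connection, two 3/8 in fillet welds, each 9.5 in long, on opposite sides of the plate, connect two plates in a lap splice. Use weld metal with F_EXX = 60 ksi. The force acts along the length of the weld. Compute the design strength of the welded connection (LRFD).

Effective throat t_e = 0.707 × 0.375 = 0.2651 in.
Total length L = 19 in; A_we = 0.2651 × 19 = 5.037 in².
F_nw = 0.6 F_EXX = 0.6 × 60 = 36 ksi.
φR_n = 0.75 × 36 × 5.037 = 136 kips.

φR_n ≈ 136 kips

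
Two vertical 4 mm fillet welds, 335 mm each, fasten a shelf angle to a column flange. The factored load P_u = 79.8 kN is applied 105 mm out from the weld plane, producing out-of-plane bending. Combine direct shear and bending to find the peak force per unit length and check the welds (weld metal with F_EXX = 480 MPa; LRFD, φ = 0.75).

L_w = 2 × 335 = 670 mm; section modulus (unit throat) S = 2 × L²/6 = 37410 mm².
Direct shear f_v = P/L_w = 79.8×10³/670 = 119.1 N/mm.
Moment M = P × e = 79.8×10³ × 105 = 8379000 N·mm; bending f_b = M/S = 224 N/mm.
f_max = √(f_v² + f_b²) = √(119.1² + 224²) = 253.7 N/mm.
φr_n = 0.75 × 0.6 × 480 × (0.707 × 4) = 610.8 N/mm → adequate.

f_max ≈ 254 N/mm; adequate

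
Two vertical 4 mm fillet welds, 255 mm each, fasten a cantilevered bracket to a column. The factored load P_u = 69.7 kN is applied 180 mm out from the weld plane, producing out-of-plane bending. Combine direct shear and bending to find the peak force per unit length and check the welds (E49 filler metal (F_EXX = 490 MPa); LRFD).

f_max ≈ 595 N/mm; adequate

L_w = 2 × 255 = 510 mm; section modulus (unit throat) S = 2 × L²/6 = 21680 mm².
Direct shear f_v = P/L_w = 69.7×10³/510 = 136.7 N/mm.
Moment M = P × e = 69.7×10³ × 180 = 12546000 N·mm; bending f_b = M/S = 578.8 N/mm.
f_max = √(f_v² + f_b²) = √(136.7² + 578.8²) = 594.7 N/mm.
φr_n = 0.75 × 0.6 × 490 × (0.707 × 4) = 623.6 N/mm → adequate.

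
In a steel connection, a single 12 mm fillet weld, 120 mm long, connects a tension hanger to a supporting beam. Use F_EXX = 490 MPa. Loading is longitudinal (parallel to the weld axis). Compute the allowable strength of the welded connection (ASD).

Effective throat t_e = 0.707 × 12 = 8.484 mm.
Total length L = 120 mm; A_we = 8.484 × 120 = 1018 mm².
F_nw = 0.6 F_EXX = 0.6 × 490 = 294 MPa.
R_n = 294 × 1018 × 10⁻³ = 299.3 kN; R_n/Ω = 299.3/2.0 = 149.7 kN.

R_n/Ω ≈ 150 kN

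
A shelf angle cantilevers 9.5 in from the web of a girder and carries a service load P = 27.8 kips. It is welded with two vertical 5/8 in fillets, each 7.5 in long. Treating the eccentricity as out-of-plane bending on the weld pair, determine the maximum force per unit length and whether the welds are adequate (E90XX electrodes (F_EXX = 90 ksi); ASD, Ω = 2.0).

L_w = 2 × 7.5 = 15 in; section modulus (unit throat) S = 2 × L²/6 = 18.75 in².
Direct shear f_v = P/L_w = 27.8/15 = 1.853 kip/in.
Moment M = P × e = 27.8 × 9.5 = 264.1 kip·in; bending f_b = M/S = 14.09 kip/in.
f_max = √(f_v² + f_b²) = √(1.853² + 14.09²) = 14.21 kip/in.
r_n/Ω = (1/2.0) × 0.6 × 90 × (0.707 × 0.625) = 11.93 kip/in → NOT adequate.

f_max ≈ 14.2 kip/in; NOT adequate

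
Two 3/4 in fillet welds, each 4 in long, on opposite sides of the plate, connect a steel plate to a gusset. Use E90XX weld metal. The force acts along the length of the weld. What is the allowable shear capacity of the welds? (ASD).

R_n/Ω ≈ 115 kip

E90XX → F_EXX = 90 ksi.
Effective throat t_e = 0.707 × 0.75 = 0.5302 in.
Total length L = 8 in; A_we = 0.5302 × 8 = 4.242 in².
F_nw = 0.6 F_EXX = 0.6 × 90 = 54 ksi.
R_n = 54 × 4.242 = 229.1 kip; R_n/Ω = 229.1/2.0 = 114.5 kip.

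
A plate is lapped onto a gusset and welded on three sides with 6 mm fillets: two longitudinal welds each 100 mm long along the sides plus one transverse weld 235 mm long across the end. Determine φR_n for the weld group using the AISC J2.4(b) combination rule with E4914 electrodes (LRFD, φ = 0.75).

φR_n ≈ 489 kN

E49XX → F_EXX = 490 MPa.
t_e = 0.707 × 6 = 4.242 mm.
R_nwl = 0.6 × 490 × 4.242 × 200 × 10⁻³ = 249.4 kN (longitudinal, 2 welds).
R_nwt = 0.6 × 490 × 4.242 × 235 × 10⁻³ = 293.1 kN (transverse, base value).
(i) R_nwl + R_nwt = 542.5 kN; (ii) 0.85 R_nwl + 1.5 R_nwt = 651.6 kN.
R_n = max = 651.6 kN [governs: (ii)]; φR_n = 488.7 kN.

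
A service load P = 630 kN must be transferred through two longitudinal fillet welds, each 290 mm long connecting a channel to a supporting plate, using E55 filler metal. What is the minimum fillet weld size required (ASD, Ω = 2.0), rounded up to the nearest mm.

E55XX → F_EXX = 550 MPa.
Total weld length L = 580 mm.
Required throat t_e = P × Ω / (0.6 F_EXX × L) = 630 × 2.0 / (0.6 × 550 × 580 × 10⁻³) = 6.583 mm.
Required leg w = t_e / 0.707 = 9.311 mm → use 10 mm.

w = 10 mm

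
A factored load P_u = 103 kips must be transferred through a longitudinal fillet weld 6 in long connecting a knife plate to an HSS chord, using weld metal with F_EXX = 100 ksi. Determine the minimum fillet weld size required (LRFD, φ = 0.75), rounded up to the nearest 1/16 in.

w = 9/16 in

Total weld length L = 6 in.
Required throat t_e = P_u / (φ × 0.6 F_EXX × L) = 103 / (0.75 × 0.6 × 100 × 6) = 0.3815 in.
Required leg w = t_e / 0.707 = 0.5396 in → use 9/16 in.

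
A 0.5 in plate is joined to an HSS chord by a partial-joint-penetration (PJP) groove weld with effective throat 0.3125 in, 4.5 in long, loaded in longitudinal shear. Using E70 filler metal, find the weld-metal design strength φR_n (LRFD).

φR_n ≈ 44.3 kips

E70XX → F_EXX = 70 ksi.
Effective throat (given) t_e = 0.3125 in.
A_we = 0.3125 × 4.5 = 1.406 in².
F_nw = 0.6 F_EXX = 42 ksi.
φR_n = 0.75 × 42 × 1.406 = 44.3 kips.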